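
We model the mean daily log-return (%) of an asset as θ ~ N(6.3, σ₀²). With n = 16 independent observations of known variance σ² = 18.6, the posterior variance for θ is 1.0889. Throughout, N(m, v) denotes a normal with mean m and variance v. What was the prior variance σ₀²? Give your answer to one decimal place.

σ₀² = 17.2

Posterior precision equals prior precision plus data precision: 1/σ_n² = 1/σ₀² + n/σ².
So 1/σ₀² = 1/1.0889 − 16/18.6 = 0.918358 − 0.860215 = 0.058143.
Hence σ₀² = 1/0.058143 ≈ 17.2.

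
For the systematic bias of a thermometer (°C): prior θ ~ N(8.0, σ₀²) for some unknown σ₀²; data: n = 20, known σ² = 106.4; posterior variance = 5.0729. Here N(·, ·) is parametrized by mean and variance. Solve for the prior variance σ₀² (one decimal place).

σ₀² = 109.2

For the Normal–Normal model with known σ², precisions add: τ_n = τ₀ + n/σ².
So 1/σ₀² = 1/5.0729 − 20/106.4 = 0.197126 − 0.187970 = 0.009156.
Hence σ₀² = 1/0.009156 ≈ 109.2.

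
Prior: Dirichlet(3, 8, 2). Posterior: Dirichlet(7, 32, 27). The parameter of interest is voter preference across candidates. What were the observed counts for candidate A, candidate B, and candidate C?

For a Dirichlet(α) prior with multinomial counts c, the posterior is Dirichlet(α + c) componentwise.
Counts are posterior − prior componentwise: 7−3=4, 32−8=24, 27−2=25.

counts (4, 24, 25)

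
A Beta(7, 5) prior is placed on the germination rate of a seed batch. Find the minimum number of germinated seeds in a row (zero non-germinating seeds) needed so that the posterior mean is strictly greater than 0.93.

k = 60

After k germinated seeds and 0 non-germinating seeds the posterior is Beta(7+k, 5), with mean (7+k)/(7+5+k).
Set (7+k)/(12+k) > 0.93 and solve: k > (0.93·12 − 7)/(1 − 0.93) = 59.429.
The smallest integer exceeding 59.429 is 60.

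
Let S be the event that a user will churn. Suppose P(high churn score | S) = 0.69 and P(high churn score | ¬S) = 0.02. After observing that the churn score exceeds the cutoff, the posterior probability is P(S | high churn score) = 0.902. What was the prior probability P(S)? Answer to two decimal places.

P(S) = 0.21

In odds form, posterior odds = prior odds × likelihood ratio, so prior odds = posterior odds ÷ LR.
Posterior odds = 0.902/(1−0.902) = 9.2041. LR = 0.69/0.02 = 34.5000.
Prior odds = 9.2041/34.5000 = 0.2668, so P(S) = 0.2668/(1+0.2668) ≈ 0.21.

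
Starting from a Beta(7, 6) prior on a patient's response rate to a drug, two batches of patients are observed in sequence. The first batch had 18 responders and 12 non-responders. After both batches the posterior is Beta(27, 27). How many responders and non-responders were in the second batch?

2 responders and 9 non-responders

Because Beta–binomial updating is additive in the counts, the combined data contributed (α_post−α_prior, β_post−β_prior) successes and failures.
Total across both batches: 27−7=20 responders, 27−6=21 non-responders.
Subtract the first batch: 20−18=2 responders and 21−12=9 non-responders.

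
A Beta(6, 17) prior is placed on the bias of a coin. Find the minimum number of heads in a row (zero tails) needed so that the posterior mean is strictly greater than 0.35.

k = 4

After k heads and 0 tails the posterior is Beta(6+k, 17), with mean (6+k)/(6+17+k).
Set (6+k)/(23+k) > 0.35 and solve: k > (0.35·23 − 6)/(1 − 0.35) = 3.154.
The smallest integer exceeding 3.154 is 4.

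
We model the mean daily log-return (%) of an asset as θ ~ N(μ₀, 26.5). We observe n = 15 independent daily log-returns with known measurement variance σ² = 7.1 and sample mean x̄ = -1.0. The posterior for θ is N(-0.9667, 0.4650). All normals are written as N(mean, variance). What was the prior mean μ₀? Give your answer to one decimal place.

With known observation variance, the Normal–Normal posterior has precision τ_n = τ₀ + n/σ² and mean μ_n = (τ₀μ₀ + (n/σ²)x̄)/τ_n.
Here τ₀ = 1/26.5 = 0.037736 and τ_data = 15/7.1 = 2.112676, so τ_n = 2.150412.
Rearranging for μ₀: μ₀ = (μ_n·τ_n − τ_data·x̄)/τ₀ = (-0.9667·2.150412 − 2.112676·-1.0) / 0.037736 = 0.033873/0.037736 ≈ 0.9.

μ₀ = 0.9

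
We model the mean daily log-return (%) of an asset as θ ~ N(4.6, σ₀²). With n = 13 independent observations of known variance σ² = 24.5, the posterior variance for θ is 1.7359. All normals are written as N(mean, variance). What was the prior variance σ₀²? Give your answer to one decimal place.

Posterior precision equals prior precision plus data precision: 1/σ_n² = 1/σ₀² + n/σ².
So 1/σ₀² = 1/1.7359 − 13/24.5 = 0.576070 − 0.530612 = 0.045458.
Hence σ₀² = 1/0.045458 ≈ 22.0.

σ₀² = 22.0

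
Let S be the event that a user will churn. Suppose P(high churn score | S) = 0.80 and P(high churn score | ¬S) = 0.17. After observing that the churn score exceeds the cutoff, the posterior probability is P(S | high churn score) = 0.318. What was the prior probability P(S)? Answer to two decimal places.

P(S) = 0.09

In odds form, posterior odds = prior odds × likelihood ratio, so prior odds = posterior odds ÷ LR.
Posterior odds = 0.318/(1−0.318) = 0.4663. LR = 0.80/0.17 = 4.7059.
Prior odds = 0.4663/4.7059 = 0.0991, so P(S) = 0.0991/(1+0.0991) ≈ 0.09.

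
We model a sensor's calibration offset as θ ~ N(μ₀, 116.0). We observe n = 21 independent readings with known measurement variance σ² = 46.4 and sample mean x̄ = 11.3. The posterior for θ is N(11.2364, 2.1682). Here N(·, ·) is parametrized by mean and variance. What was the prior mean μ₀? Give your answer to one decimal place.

μ₀ = 7.9

With known observation variance, the Normal–Normal posterior has precision τ_n = τ₀ + n/σ² and mean μ_n = (τ₀μ₀ + (n/σ²)x̄)/τ_n.
Here τ₀ = 1/116.0 = 0.008621 and τ_data = 21/46.4 = 0.452586, so τ_n = 0.461207.
Rearranging for μ₀: μ₀ = (μ_n·τ_n − τ_data·x̄)/τ₀ = (11.2364·0.461207 − 0.452586·11.3) / 0.008621 = 0.068085/0.008621 ≈ 7.9.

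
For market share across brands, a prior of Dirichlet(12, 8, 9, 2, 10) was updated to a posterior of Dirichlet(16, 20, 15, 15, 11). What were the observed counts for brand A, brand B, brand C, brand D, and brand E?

For a Dirichlet(α) prior with multinomial counts c, the posterior is Dirichlet(α + c) componentwise.
Counts are posterior − prior componentwise: 16−12=4, 20−8=12, 15−9=6, 15−2=13, 11−10=1.

counts (4, 12, 6, 13, 1)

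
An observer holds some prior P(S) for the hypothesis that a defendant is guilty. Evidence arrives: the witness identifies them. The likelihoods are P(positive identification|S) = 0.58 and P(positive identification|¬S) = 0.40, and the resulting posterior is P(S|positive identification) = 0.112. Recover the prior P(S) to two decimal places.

P(S) = 0.08

In odds form, posterior odds = prior odds × likelihood ratio, so prior odds = posterior odds ÷ LR.
Posterior odds = 0.112/(1−0.112) = 0.1261. LR = 0.58/0.40 = 1.4500.
Prior odds = 0.1261/1.4500 = 0.0870, so P(S) = 0.0870/(1+0.0870) ≈ 0.08.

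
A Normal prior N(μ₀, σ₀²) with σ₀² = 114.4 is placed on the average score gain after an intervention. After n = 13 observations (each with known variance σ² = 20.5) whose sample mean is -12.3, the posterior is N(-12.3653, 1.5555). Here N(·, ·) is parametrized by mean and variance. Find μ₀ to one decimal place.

The posterior mean is a precision-weighted average: μ_n = (τ₀μ₀ + τ_data·x̄)/(τ₀+τ_data), with τ₀=1/σ₀² and τ_data=n/σ².
Here τ₀ = 1/114.4 = 0.008741 and τ_data = 13/20.5 = 0.634146, so τ_n = 0.642887.
Rearranging for μ₀: μ₀ = (μ_n·τ_n − τ_data·x̄)/τ₀ = (-12.3653·0.642887 − 0.634146·-12.3) / 0.008741 = -0.149495/0.008741 ≈ -17.1.

μ₀ = -17.1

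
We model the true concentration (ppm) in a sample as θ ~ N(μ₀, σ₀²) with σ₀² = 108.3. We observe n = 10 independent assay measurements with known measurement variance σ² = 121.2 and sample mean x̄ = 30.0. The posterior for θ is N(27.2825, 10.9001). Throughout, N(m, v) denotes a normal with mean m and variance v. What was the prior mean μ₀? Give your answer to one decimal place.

With known observation variance, the Normal–Normal posterior has precision τ_n = τ₀ + n/σ² and mean μ_n = (τ₀μ₀ + (n/σ²)x̄)/τ_n.
Here τ₀ = 1/108.3 = 0.009234 and τ_data = 10/121.2 = 0.082508, so τ_n = 0.091742.
Rearranging for μ₀: μ₀ = (μ_n·τ_n − τ_data·x̄)/τ₀ = (27.2825·0.091742 − 0.082508·30.0) / 0.009234 = 0.027711/0.009234 ≈ 3.0.

μ₀ = 3.0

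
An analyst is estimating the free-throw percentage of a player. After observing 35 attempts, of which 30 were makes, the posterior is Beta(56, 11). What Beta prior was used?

Beta(26, 6)

Under Beta–binomial conjugacy the posterior parameters are (a+s, b+f).
Subtract the data counts: 56−30=26, 11−5=6.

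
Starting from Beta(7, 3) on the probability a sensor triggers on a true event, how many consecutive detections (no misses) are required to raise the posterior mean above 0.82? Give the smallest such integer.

After k detections and 0 misses the posterior is Beta(7+k, 3), with mean (7+k)/(7+3+k).
Set (7+k)/(10+k) > 0.82 and solve: k > (0.82·10 − 7)/(1 − 0.82) = 6.667.
The smallest integer exceeding 6.667 is 7, and checking k=7: (14)/(17) = 0.8235 > 0.82.

k = 7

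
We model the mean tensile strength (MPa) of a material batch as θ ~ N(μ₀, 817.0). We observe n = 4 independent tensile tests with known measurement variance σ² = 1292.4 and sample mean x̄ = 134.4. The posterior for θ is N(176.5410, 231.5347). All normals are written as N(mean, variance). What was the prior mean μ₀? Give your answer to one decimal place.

μ₀ = 283.1

With known observation variance, the Normal–Normal posterior has precision τ_n = τ₀ + n/σ² and mean μ_n = (τ₀μ₀ + (n/σ²)x̄)/τ_n.
Here τ₀ = 1/817.0 = 0.001224 and τ_data = 4/1292.4 = 0.003095, so τ_n = 0.004319.
Rearranging for μ₀: μ₀ = (μ_n·τ_n − τ_data·x̄)/τ₀ = (176.5410·0.004319 − 0.003095·134.4) / 0.001224 = 0.346513/0.001224 ≈ 283.1.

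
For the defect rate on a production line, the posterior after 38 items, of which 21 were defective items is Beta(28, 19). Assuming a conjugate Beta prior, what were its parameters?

Under Beta–binomial conjugacy the posterior parameters are (a+s, b+f).
Subtract the data counts: 28−21=7, 19−17=2.

Beta(7, 2)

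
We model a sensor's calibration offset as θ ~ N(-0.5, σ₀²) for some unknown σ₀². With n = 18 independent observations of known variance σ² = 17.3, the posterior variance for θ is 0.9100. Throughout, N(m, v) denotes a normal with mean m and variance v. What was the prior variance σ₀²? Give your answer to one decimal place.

σ₀² = 17.1

Posterior precision equals prior precision plus data precision: 1/σ_n² = 1/σ₀² + n/σ².
So 1/σ₀² = 1/0.9100 − 18/17.3 = 1.098901 − 1.040462 = 0.058439.
Hence σ₀² = 1/0.058439 ≈ 17.1.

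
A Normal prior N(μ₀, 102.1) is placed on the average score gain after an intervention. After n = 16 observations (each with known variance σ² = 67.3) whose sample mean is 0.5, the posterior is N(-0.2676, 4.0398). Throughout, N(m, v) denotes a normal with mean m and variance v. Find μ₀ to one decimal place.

μ₀ = -18.9

The posterior mean is a precision-weighted average: μ_n = (τ₀μ₀ + τ_data·x̄)/(τ₀+τ_data), with τ₀=1/σ₀² and τ_data=n/σ².
Here τ₀ = 1/102.1 = 0.009794 and τ_data = 16/67.3 = 0.237741, so τ_n = 0.247535.
Rearranging for μ₀: μ₀ = (μ_n·τ_n − τ_data·x̄)/τ₀ = (-0.2676·0.247535 − 0.237741·0.5) / 0.009794 = -0.185111/0.009794 ≈ -18.9.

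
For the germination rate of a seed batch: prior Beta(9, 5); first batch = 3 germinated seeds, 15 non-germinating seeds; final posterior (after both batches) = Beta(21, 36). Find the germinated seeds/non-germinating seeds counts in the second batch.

Because Beta–binomial updating is additive in the counts, the combined data contributed (α_post−α_prior, β_post−β_prior) successes and failures.
Total across both batches: 21−9=12 germinated seeds, 36−5=31 non-germinating seeds.
Subtract the first batch: 12−3=9 germinated seeds and 31−15=16 non-germinating seeds.

9 germinated seeds and 16 non-germinating seeds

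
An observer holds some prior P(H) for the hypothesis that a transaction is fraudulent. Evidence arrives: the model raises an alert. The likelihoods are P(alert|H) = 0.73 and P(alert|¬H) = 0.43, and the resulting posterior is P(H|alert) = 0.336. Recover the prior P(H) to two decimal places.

Bayes' rule in odds form gives O(H|E) = O(H)·[P(E|H)/P(E|¬H)], hence O(H) = O(H|E)/LR.
Posterior odds = 0.336/(1−0.336) = 0.5060. LR = 0.73/0.43 = 1.6977.
Prior odds = 0.5060/1.6977 = 0.2981, so P(H) = 0.2981/(1+0.2981) ≈ 0.23.

P(H) = 0.23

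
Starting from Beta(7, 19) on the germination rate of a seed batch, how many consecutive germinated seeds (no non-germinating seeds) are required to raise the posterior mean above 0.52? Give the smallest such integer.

k = 14

After k germinated seeds and 0 non-germinating seeds the posterior is Beta(7+k, 19), with mean (7+k)/(7+19+k).
Set (7+k)/(26+k) > 0.52 and solve: k > (0.52·26 − 7)/(1 − 0.52) = 13.583.
The smallest integer exceeding 13.583 is 14, and checking k=14: (21)/(40) = 0.5250 > 0.52.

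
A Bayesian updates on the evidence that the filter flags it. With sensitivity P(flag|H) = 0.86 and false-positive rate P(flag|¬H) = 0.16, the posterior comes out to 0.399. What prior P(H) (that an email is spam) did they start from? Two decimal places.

In odds form, posterior odds = prior odds × likelihood ratio, so prior odds = posterior odds ÷ LR.
Posterior odds = 0.399/(1−0.399) = 0.6639. LR = 0.86/0.16 = 5.3750.
Prior odds = 0.6639/5.3750 = 0.1235, so P(H) = 0.1235/(1+0.1235) ≈ 0.11.

P(H) = 0.11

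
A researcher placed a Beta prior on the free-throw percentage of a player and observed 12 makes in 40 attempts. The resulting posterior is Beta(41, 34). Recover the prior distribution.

Under Beta–binomial conjugacy the posterior parameters are (α+s, β+f).
Subtract the data counts: 41−12=29, 34−28=6.

Beta(29, 6)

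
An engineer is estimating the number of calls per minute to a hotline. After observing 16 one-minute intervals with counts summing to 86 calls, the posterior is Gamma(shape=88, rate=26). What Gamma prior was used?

A Gamma(α, β) prior (rate parametrization) on a Poisson rate with n observations summing to S gives posterior Gamma(α+S, β+n).
So α = 88 − 86 = 2 and β = 26 − 16 = 10.

Gamma(shape=2, rate=10)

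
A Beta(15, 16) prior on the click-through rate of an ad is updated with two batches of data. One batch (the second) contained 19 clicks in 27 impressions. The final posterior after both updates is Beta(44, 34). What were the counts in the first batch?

Because Beta–binomial updating is additive in the counts, the combined data contributed (α_post−α_prior, β_post−β_prior) successes and failures.
Total across both batches: 44−15=29 clicks, 34−16=18 non-clicks.
Subtract the second batch: 29−19=10 clicks and 18−8=10 non-clicks.

10 clicks and 10 non-clicks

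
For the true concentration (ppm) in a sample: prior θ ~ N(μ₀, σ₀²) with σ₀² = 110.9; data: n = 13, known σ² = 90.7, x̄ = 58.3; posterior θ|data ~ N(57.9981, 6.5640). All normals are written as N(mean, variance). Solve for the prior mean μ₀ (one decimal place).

μ₀ = 53.2

With known observation variance, the Normal–Normal posterior has precision τ_n = τ₀ + n/σ² and mean μ_n = (τ₀μ₀ + (n/σ²)x̄)/τ_n.
Here τ₀ = 1/110.9 = 0.009017 and τ_data = 13/90.7 = 0.143330, so τ_n = 0.152347.
Rearranging for μ₀: μ₀ = (μ_n·τ_n − τ_data·x̄)/τ₀ = (57.9981·0.152347 − 0.143330·58.3) / 0.009017 = 0.479698/0.009017 ≈ 53.2.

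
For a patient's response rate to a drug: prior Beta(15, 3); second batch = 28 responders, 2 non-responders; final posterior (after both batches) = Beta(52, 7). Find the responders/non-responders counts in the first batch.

9 responders and 2 non-responders

Because Beta–binomial updating is additive in the counts, the combined data contributed (α_post−α_prior, β_post−β_prior) successes and failures.
Total across both batches: 52−15=37 responders, 7−3=4 non-responders.
Subtract the second batch: 37−28=9 responders and 4−2=2 non-responders.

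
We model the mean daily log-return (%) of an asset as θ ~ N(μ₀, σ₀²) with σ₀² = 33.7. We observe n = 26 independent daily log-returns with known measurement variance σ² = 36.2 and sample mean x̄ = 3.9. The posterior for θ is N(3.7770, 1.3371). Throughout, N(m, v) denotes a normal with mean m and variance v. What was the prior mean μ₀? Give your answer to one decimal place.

With known observation variance, the Normal–Normal posterior has precision τ_n = τ₀ + n/σ² and mean μ_n = (τ₀μ₀ + (n/σ²)x̄)/τ_n.
Here τ₀ = 1/33.7 = 0.029674 and τ_data = 26/36.2 = 0.718232, so τ_n = 0.747906.
Rearranging for μ₀: μ₀ = (μ_n·τ_n − τ_data·x̄)/τ₀ = (3.7770·0.747906 − 0.718232·3.9) / 0.029674 = 0.023736/0.029674 ≈ 0.8.

μ₀ = 0.8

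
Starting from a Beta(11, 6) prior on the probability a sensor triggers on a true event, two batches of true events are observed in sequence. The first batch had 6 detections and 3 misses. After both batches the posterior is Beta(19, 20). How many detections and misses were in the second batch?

2 detections and 11 misses

Sequential conjugate updates are equivalent to a single update on the pooled data, so total successes = posterior α − prior α and total failures = posterior β − prior β.
Total across both batches: 19−11=8 detections, 20−6=14 misses.
Subtract the first batch: 8−6=2 detections and 14−3=11 misses.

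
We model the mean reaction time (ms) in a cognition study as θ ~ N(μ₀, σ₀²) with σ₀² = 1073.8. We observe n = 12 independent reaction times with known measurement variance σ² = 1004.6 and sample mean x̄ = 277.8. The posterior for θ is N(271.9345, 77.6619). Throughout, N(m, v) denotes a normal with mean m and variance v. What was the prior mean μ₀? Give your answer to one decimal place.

μ₀ = 196.7

The posterior mean is a precision-weighted average: μ_n = (τ₀μ₀ + τ_data·x̄)/(τ₀+τ_data), with τ₀=1/σ₀² and τ_data=n/σ².
Here τ₀ = 1/1073.8 = 0.000931 and τ_data = 12/1004.6 = 0.011945, so τ_n = 0.012876.
Rearranging for μ₀: μ₀ = (μ_n·τ_n − τ_data·x̄)/τ₀ = (271.9345·0.012876 − 0.011945·277.8) / 0.000931 = 0.183108/0.000931 ≈ 196.7.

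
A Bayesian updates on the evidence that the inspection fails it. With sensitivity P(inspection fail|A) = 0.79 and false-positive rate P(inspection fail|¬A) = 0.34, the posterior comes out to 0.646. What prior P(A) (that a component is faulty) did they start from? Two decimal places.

Bayes' rule in odds form gives O(A|E) = O(A)·[P(E|A)/P(E|¬A)], hence O(A) = O(A|E)/LR.
Posterior odds = 0.646/(1−0.646) = 1.8249. LR = 0.79/0.34 = 2.3235.
Prior odds = 1.8249/2.3235 = 0.7854, so P(A) = 0.7854/(1+0.7854) ≈ 0.44.

P(A) = 0.44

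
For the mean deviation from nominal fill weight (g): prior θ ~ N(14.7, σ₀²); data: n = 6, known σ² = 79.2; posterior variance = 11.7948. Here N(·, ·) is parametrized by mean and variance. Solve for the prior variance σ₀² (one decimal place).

Posterior precision equals prior precision plus data precision: 1/σ_n² = 1/σ₀² + n/σ².
So 1/σ₀² = 1/11.7948 − 6/79.2 = 0.084783 − 0.075758 = 0.009025.
Hence σ₀² = 1/0.009025 ≈ 110.8.

σ₀² = 110.8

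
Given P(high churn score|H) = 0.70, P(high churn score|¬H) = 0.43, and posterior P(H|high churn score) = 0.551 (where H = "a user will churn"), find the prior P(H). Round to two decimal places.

P(H) = 0.43

In odds form, posterior odds = prior odds × likelihood ratio, so prior odds = posterior odds ÷ LR.
Posterior odds = 0.551/(1−0.551) = 1.2272. LR = 0.70/0.43 = 1.6279.
Prior odds = 1.2272/1.6279 = 0.7539, so P(H) = 0.7539/(1+0.7539) ≈ 0.43.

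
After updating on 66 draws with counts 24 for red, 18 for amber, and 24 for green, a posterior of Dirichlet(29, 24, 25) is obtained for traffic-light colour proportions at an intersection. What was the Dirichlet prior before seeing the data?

Dirichlet(5, 6, 1)

For a Dirichlet(α) prior with multinomial counts c, the posterior is Dirichlet(α + c) componentwise.
Subtract each count from the matching posterior parameter: 29−24=5, 24−18=6, 25−24=1.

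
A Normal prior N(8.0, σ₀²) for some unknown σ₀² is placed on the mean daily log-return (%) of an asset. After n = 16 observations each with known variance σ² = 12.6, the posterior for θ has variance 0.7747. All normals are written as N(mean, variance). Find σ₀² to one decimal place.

σ₀² = 47.7

Posterior precision equals prior precision plus data precision: 1/σ_n² = 1/σ₀² + n/σ².
So 1/σ₀² = 1/0.7747 − 16/12.6 = 1.290822 − 1.269841 = 0.020981.
Hence σ₀² = 1/0.020981 ≈ 47.7.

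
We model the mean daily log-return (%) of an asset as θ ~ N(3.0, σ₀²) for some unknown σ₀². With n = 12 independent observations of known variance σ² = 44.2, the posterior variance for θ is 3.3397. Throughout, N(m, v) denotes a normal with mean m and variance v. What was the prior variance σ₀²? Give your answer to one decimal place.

Posterior precision equals prior precision plus data precision: 1/σ_n² = 1/σ₀² + n/σ².
So 1/σ₀² = 1/3.3397 − 12/44.2 = 0.299428 − 0.271493 = 0.027935.
Hence σ₀² = 1/0.027935 ≈ 35.8.

σ₀² = 35.8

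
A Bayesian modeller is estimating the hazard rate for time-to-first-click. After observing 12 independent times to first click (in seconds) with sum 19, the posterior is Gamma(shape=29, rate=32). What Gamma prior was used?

For an exponential likelihood with a Gamma(α, β) prior on the rate, n observations with total T give posterior Gamma(α+n, β+T).
So α = 29 − 12 = 17 and β = 32 − 19 = 13.

Gamma(shape=17, rate=13)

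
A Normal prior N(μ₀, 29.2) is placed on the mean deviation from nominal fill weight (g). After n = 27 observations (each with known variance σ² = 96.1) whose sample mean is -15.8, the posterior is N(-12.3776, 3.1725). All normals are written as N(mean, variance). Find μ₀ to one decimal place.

μ₀ = 15.7

The posterior mean is a precision-weighted average: μ_n = (τ₀μ₀ + τ_data·x̄)/(τ₀+τ_data), with τ₀=1/σ₀² and τ_data=n/σ².
Here τ₀ = 1/29.2 = 0.034247 and τ_data = 27/96.1 = 0.280957, so τ_n = 0.315204.
Rearranging for μ₀: μ₀ = (μ_n·τ_n − τ_data·x̄)/τ₀ = (-12.3776·0.315204 − 0.280957·-15.8) / 0.034247 = 0.537652/0.034247 ≈ 15.7.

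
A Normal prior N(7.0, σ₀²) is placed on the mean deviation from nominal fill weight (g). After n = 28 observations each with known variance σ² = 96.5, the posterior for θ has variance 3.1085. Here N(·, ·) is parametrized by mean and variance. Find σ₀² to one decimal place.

σ₀² = 31.7

Posterior precision equals prior precision plus data precision: 1/σ_n² = 1/σ₀² + n/σ².
So 1/σ₀² = 1/3.1085 − 28/96.5 = 0.321699 − 0.290155 = 0.031544.
Hence σ₀² = 1/0.031544 ≈ 31.7.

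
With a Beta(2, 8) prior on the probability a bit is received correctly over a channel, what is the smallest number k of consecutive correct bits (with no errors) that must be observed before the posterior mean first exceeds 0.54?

After k correct bits and 0 errors the posterior is Beta(2+k, 8), with mean (2+k)/(2+8+k).
Set (2+k)/(10+k) > 0.54 and solve: k > (0.54·10 − 2)/(1 − 0.54) = 7.391.
The smallest integer exceeding 7.391 is 8, and checking k=8: (10)/(18) = 0.5556 > 0.54.

k = 8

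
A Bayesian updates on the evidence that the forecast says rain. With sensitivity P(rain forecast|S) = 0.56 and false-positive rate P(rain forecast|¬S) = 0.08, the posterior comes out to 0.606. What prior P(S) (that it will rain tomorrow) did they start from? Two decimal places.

P(S) = 0.18

Bayes' rule in odds form gives O(S|E) = O(S)·[P(E|S)/P(E|¬S)], hence O(S) = O(S|E)/LR.
Posterior odds = 0.606/(1−0.606) = 1.5381. LR = 0.56/0.08 = 7.0000.
Prior odds = 1.5381/7.0000 = 0.2197, so P(S) = 0.2197/(1+0.2197) ≈ 0.18.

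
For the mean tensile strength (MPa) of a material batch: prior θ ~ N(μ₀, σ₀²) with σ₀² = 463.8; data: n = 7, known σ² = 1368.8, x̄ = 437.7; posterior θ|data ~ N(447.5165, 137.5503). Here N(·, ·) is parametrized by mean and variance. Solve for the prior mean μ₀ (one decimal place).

μ₀ = 470.8

The posterior mean is a precision-weighted average: μ_n = (τ₀μ₀ + τ_data·x̄)/(τ₀+τ_data), with τ₀=1/σ₀² and τ_data=n/σ².
Here τ₀ = 1/463.8 = 0.002156 and τ_data = 7/1368.8 = 0.005114, so τ_n = 0.007270.
Rearranging for μ₀: μ₀ = (μ_n·τ_n − τ_data·x̄)/τ₀ = (447.5165·0.007270 − 0.005114·437.7) / 0.002156 = 1.015047/0.002156 ≈ 470.8.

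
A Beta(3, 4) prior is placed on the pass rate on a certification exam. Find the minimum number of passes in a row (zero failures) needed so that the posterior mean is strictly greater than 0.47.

k = 1

After k passes and 0 failures the posterior is Beta(3+k, 4), with mean (3+k)/(3+4+k).
Set (3+k)/(7+k) > 0.47 and solve: k > (0.47·7 − 3)/(1 − 0.47) = 0.547.
The smallest integer exceeding 0.547 is 1, and checking k=1: (4)/(8) = 0.5000 > 0.47.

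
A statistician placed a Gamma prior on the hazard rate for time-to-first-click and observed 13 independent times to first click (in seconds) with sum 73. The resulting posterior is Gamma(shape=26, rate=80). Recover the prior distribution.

Gamma(shape=13, rate=7)

Gamma–exponential conjugacy: posterior shape = α + n, posterior rate = β + Σtᵢ.
So α = 26 − 13 = 13 and β = 80 − 73 = 7.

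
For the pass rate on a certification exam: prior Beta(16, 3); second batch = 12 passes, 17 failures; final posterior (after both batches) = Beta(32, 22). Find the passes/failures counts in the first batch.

Sequential conjugate updates are equivalent to a single update on the pooled data, so total successes = posterior α − prior α and total failures = posterior β − prior β.
Total across both batches: 32−16=16 passes, 22−3=19 failures.
Subtract the second batch: 16−12=4 passes and 19−17=2 failures.

4 passes and 2 failures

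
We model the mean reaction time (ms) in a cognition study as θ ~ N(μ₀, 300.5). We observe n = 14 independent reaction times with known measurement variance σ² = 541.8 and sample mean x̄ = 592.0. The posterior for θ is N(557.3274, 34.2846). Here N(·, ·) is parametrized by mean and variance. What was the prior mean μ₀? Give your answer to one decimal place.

With known observation variance, the Normal–Normal posterior has precision τ_n = τ₀ + n/σ² and mean μ_n = (τ₀μ₀ + (n/σ²)x̄)/τ_n.
Here τ₀ = 1/300.5 = 0.003328 and τ_data = 14/541.8 = 0.025840, so τ_n = 0.029168.
Rearranging for μ₀: μ₀ = (μ_n·τ_n − τ_data·x̄)/τ₀ = (557.3274·0.029168 − 0.025840·592.0) / 0.003328 = 0.958846/0.003328 ≈ 288.1.

μ₀ = 288.1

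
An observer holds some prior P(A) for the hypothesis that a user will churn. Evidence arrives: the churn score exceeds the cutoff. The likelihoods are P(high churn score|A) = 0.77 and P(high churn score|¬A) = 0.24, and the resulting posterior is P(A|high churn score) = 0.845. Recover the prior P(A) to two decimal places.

Bayes' rule in odds form gives O(A|E) = O(A)·[P(E|A)/P(E|¬A)], hence O(A) = O(A|E)/LR.
Posterior odds = 0.845/(1−0.845) = 5.4516. LR = 0.77/0.24 = 3.2083.
Prior odds = 5.4516/3.2083 = 1.6992, so P(A) = 1.6992/(1+1.6992) ≈ 0.63.

P(A) = 0.63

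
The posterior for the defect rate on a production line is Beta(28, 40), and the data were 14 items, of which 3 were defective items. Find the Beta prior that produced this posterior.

Beta(25, 29)

Under Beta–binomial conjugacy the posterior parameters are (a+s, b+f).
Subtract the data counts: 28−3=25, 40−11=29.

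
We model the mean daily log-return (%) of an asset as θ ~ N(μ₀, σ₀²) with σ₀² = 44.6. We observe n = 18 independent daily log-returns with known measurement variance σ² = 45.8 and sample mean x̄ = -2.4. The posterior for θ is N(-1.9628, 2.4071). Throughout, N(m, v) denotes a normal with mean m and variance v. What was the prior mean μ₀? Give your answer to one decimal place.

The posterior mean is a precision-weighted average: μ_n = (τ₀μ₀ + τ_data·x̄)/(τ₀+τ_data), with τ₀=1/σ₀² and τ_data=n/σ².
Here τ₀ = 1/44.6 = 0.022422 and τ_data = 18/45.8 = 0.393013, so τ_n = 0.415435.
Rearranging for μ₀: μ₀ = (μ_n·τ_n − τ_data·x̄)/τ₀ = (-1.9628·0.415435 − 0.393013·-2.4) / 0.022422 = 0.127815/0.022422 ≈ 5.7.

μ₀ = 5.7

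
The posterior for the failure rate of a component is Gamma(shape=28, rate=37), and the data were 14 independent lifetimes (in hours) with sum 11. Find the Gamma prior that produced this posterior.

Gamma(shape=14, rate=26)

Gamma–exponential conjugacy: posterior shape = α + n, posterior rate = β + Σtᵢ.
So α = 28 − 14 = 14 and β = 37 − 11 = 26.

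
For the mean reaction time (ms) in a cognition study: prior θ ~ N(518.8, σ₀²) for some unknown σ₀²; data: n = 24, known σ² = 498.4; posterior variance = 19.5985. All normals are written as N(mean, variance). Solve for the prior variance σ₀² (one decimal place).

σ₀² = 348.4

For the Normal–Normal model with known σ², precisions add: τ_n = τ₀ + n/σ².
So 1/σ₀² = 1/19.5985 − 24/498.4 = 0.051024 − 0.048154 = 0.002870.
Hence σ₀² = 1/0.002870 ≈ 348.4.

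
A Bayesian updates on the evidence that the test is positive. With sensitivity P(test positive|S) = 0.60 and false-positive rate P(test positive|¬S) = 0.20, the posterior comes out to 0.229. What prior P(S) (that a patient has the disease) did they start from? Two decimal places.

P(S) = 0.09

In odds form, posterior odds = prior odds × likelihood ratio, so prior odds = posterior odds ÷ LR.
Posterior odds = 0.229/(1−0.229) = 0.2970. LR = 0.60/0.20 = 3.0000.
Prior odds = 0.2970/3.0000 = 0.0990, so P(S) = 0.0990/(1+0.0990) ≈ 0.09.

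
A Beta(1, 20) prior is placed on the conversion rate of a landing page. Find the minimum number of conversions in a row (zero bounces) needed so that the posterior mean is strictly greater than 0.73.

k = 54

After k conversions and 0 bounces the posterior is Beta(1+k, 20), with mean (1+k)/(1+20+k).
Set (1+k)/(21+k) > 0.73 and solve: k > (0.73·21 − 1)/(1 − 0.73) = 53.074.
The smallest integer exceeding 53.074 is 54, and checking k=54: (55)/(75) = 0.7333 > 0.73.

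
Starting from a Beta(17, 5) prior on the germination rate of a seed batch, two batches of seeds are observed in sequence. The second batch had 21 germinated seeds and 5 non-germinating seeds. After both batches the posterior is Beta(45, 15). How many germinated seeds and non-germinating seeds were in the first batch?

Because Beta–binomial updating is additive in the counts, the combined data contributed (α_post−α_prior, β_post−β_prior) successes and failures.
Total across both batches: 45−17=28 germinated seeds, 15−5=10 non-germinating seeds.
Subtract the second batch: 28−21=7 germinated seeds and 10−5=5 non-germinating seeds.

7 germinated seeds and 5 non-germinating seeds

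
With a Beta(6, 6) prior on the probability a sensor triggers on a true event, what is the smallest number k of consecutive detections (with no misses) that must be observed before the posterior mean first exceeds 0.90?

k = 49

After k detections and 0 misses the posterior is Beta(6+k, 6), with mean (6+k)/(6+6+k).
Set (6+k)/(12+k) > 0.90 and solve: k > (0.90·12 − 6)/(1 − 0.90) = 48.000.
The smallest integer exceeding 48.000 is 49.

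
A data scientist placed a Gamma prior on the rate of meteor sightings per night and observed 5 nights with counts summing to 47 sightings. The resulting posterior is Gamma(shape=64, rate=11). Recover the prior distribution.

A Gamma(α, β) prior (rate parametrization) on a Poisson rate with n observations summing to S gives posterior Gamma(α+S, β+n).
So α = 64 − 47 = 17 and β = 11 − 5 = 6.

Gamma(shape=17, rate=6)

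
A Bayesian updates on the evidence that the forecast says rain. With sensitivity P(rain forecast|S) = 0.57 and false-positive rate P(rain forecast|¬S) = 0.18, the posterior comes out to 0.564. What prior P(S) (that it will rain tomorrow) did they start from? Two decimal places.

P(S) = 0.29

Bayes' rule in odds form gives O(S|E) = O(S)·[P(E|S)/P(E|¬S)], hence O(S) = O(S|E)/LR.
Posterior odds = 0.564/(1−0.564) = 1.2936. LR = 0.57/0.18 = 3.1667.
Prior odds = 1.2936/3.1667 = 0.4085, so P(S) = 0.4085/(1+0.4085) ≈ 0.29.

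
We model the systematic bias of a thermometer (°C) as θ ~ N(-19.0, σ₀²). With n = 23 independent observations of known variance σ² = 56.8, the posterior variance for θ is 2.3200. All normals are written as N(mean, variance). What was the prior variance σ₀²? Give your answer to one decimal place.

For the Normal–Normal model with known σ², precisions add: τ_n = τ₀ + n/σ².
So 1/σ₀² = 1/2.3200 − 23/56.8 = 0.431034 − 0.404930 = 0.026104.
Hence σ₀² = 1/0.026104 ≈ 38.3.

σ₀² = 38.3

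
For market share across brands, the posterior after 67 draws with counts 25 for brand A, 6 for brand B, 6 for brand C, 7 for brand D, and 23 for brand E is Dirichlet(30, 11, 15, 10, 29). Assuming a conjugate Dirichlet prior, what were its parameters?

Dirichlet(5, 5, 9, 3, 6)

For a Dirichlet(α) prior with multinomial counts c, the posterior is Dirichlet(α + c) componentwise.
Subtract each count from the matching posterior parameter: 30−25=5, 11−6=5, 15−6=9, 10−7=3, 29−23=6.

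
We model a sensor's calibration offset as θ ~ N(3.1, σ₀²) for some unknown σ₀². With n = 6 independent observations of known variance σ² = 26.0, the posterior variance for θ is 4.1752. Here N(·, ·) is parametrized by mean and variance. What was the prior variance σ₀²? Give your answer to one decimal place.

σ₀² = 114.4

For the Normal–Normal model with known σ², precisions add: τ_n = τ₀ + n/σ².
So 1/σ₀² = 1/4.1752 − 6/26.0 = 0.239509 − 0.230769 = 0.008740.
Hence σ₀² = 1/0.008740 ≈ 114.4.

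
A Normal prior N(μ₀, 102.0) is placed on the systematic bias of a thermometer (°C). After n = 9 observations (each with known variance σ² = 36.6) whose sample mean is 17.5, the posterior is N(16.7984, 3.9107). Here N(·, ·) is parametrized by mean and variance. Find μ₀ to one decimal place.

The posterior mean is a precision-weighted average: μ_n = (τ₀μ₀ + τ_data·x̄)/(τ₀+τ_data), with τ₀=1/σ₀² and τ_data=n/σ².
Here τ₀ = 1/102.0 = 0.009804 and τ_data = 9/36.6 = 0.245902, so τ_n = 0.255706.
Rearranging for μ₀: μ₀ = (μ_n·τ_n − τ_data·x̄)/τ₀ = (16.7984·0.255706 − 0.245902·17.5) / 0.009804 = -0.007833/0.009804 ≈ -0.8.

μ₀ = -0.8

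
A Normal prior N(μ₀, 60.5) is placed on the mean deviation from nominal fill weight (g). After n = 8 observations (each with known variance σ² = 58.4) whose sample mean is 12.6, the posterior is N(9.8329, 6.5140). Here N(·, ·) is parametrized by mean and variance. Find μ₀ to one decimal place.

μ₀ = -13.1

With known observation variance, the Normal–Normal posterior has precision τ_n = τ₀ + n/σ² and mean μ_n = (τ₀μ₀ + (n/σ²)x̄)/τ_n.
Here τ₀ = 1/60.5 = 0.016529 and τ_data = 8/58.4 = 0.136986, so τ_n = 0.153515.
Rearranging for μ₀: μ₀ = (μ_n·τ_n − τ_data·x̄)/τ₀ = (9.8329·0.153515 − 0.136986·12.6) / 0.016529 = -0.216526/0.016529 ≈ -13.1.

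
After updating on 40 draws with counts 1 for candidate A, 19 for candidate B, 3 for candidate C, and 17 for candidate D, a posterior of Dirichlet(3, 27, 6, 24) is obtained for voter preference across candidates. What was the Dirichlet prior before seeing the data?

For a Dirichlet(α) prior with multinomial counts c, the posterior is Dirichlet(α + c) componentwise.
Subtract each count from the matching posterior parameter: 3−1=2, 27−19=8, 6−3=3, 24−17=7.

Dirichlet(2, 8, 3, 7)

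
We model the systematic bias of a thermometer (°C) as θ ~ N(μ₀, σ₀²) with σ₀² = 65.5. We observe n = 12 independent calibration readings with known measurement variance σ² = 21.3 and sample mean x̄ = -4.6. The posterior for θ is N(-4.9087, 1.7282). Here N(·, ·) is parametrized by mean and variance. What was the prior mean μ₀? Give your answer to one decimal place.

With known observation variance, the Normal–Normal posterior has precision τ_n = τ₀ + n/σ² and mean μ_n = (τ₀μ₀ + (n/σ²)x̄)/τ_n.
Here τ₀ = 1/65.5 = 0.015267 and τ_data = 12/21.3 = 0.563380, so τ_n = 0.578647.
Rearranging for μ₀: μ₀ = (μ_n·τ_n − τ_data·x̄)/τ₀ = (-4.9087·0.578647 − 0.563380·-4.6) / 0.015267 = -0.248857/0.015267 ≈ -16.3.

μ₀ = -16.3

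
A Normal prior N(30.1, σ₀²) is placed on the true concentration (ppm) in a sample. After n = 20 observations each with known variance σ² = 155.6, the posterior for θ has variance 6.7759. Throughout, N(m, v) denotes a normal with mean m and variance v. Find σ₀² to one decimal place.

σ₀² = 52.5

Posterior precision equals prior precision plus data precision: 1/σ_n² = 1/σ₀² + n/σ².
So 1/σ₀² = 1/6.7759 − 20/155.6 = 0.147582 − 0.128535 = 0.019047.
Hence σ₀² = 1/0.019047 ≈ 52.5.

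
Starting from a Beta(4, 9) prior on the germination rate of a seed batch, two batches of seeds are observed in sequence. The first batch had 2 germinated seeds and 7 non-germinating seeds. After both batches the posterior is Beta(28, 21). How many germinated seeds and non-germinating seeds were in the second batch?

22 germinated seeds and 5 non-germinating seeds

Sequential conjugate updates are equivalent to a single update on the pooled data, so total successes = posterior α − prior α and total failures = posterior β − prior β.
Total across both batches: 28−4=24 germinated seeds, 21−9=12 non-germinating seeds.
Subtract the first batch: 24−2=22 germinated seeds and 12−7=5 non-germinating seeds.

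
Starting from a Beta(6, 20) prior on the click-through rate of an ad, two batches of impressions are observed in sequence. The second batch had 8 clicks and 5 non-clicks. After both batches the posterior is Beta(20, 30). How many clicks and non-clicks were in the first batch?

Because Beta–binomial updating is additive in the counts, the combined data contributed (α_post−α_prior, β_post−β_prior) successes and failures.
Total across both batches: 20−6=14 clicks, 30−20=10 non-clicks.
Subtract the second batch: 14−8=6 clicks and 10−5=5 non-clicks.

6 clicks and 5 non-clicks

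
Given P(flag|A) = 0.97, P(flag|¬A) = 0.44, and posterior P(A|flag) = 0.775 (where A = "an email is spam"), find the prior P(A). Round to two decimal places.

P(A) = 0.61

Bayes' rule in odds form gives O(A|E) = O(A)·[P(E|A)/P(E|¬A)], hence O(A) = O(A|E)/LR.
Posterior odds = 0.775/(1−0.775) = 3.4444. LR = 0.97/0.44 = 2.2045.
Prior odds = 3.4444/2.2045 = 1.5624, so P(A) = 1.5624/(1+1.5624) ≈ 0.61.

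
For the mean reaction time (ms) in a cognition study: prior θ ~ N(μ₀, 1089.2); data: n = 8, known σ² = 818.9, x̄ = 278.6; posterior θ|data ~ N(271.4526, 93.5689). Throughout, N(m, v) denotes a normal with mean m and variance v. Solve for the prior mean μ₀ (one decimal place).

μ₀ = 195.4

The posterior mean is a precision-weighted average: μ_n = (τ₀μ₀ + τ_data·x̄)/(τ₀+τ_data), with τ₀=1/σ₀² and τ_data=n/σ².
Here τ₀ = 1/1089.2 = 0.000918 and τ_data = 8/818.9 = 0.009769, so τ_n = 0.010687.
Rearranging for μ₀: μ₀ = (μ_n·τ_n − τ_data·x̄)/τ₀ = (271.4526·0.010687 − 0.009769·278.6) / 0.000918 = 0.179371/0.000918 ≈ 195.4.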